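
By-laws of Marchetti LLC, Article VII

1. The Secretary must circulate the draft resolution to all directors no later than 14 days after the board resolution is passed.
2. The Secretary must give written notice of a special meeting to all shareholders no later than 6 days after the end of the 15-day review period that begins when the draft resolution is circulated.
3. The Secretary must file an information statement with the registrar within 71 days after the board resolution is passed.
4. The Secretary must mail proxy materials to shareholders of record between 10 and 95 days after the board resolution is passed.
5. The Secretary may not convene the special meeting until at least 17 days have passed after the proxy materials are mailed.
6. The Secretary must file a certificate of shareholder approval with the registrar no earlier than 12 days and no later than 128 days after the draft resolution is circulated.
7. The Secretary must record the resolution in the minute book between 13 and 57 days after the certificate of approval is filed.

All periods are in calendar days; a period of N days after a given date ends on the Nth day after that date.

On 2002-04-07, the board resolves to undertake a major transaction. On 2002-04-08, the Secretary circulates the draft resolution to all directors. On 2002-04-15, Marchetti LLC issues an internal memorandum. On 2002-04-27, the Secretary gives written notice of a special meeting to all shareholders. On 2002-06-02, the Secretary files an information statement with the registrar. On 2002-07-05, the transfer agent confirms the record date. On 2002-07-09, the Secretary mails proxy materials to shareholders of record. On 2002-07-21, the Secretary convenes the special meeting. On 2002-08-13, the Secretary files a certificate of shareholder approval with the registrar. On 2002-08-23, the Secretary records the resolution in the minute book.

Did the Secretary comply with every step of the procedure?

Step 1: 14 days after 2002-04-07 (when the board resolution is passed) is 2002-04-21; 2002-04-08 is within that limit.
Step 2: 6 days after 2002-04-23 (end of the 15-day review period, which began when the draft resolution is circulated on 2002-04-08) is 2002-04-29; done 2002-04-27 — timely.
Step 3: 71 days after 2002-04-07 (when the board resolution is passed) is 2002-06-17; completed 2002-06-02, before the deadline.
Step 4: the window is 10–95 days after 2002-04-07 (when the board resolution is passed), so 2002-04-17 through 2002-07-11; done 2002-07-09 — within the window.
Step 5: the earliest permitted date is 17 days after 2002-07-09 (when the proxy materials are mailed), i.e. 2002-07-26; 2002-07-21 is 5 days before the earliest permitted date.

No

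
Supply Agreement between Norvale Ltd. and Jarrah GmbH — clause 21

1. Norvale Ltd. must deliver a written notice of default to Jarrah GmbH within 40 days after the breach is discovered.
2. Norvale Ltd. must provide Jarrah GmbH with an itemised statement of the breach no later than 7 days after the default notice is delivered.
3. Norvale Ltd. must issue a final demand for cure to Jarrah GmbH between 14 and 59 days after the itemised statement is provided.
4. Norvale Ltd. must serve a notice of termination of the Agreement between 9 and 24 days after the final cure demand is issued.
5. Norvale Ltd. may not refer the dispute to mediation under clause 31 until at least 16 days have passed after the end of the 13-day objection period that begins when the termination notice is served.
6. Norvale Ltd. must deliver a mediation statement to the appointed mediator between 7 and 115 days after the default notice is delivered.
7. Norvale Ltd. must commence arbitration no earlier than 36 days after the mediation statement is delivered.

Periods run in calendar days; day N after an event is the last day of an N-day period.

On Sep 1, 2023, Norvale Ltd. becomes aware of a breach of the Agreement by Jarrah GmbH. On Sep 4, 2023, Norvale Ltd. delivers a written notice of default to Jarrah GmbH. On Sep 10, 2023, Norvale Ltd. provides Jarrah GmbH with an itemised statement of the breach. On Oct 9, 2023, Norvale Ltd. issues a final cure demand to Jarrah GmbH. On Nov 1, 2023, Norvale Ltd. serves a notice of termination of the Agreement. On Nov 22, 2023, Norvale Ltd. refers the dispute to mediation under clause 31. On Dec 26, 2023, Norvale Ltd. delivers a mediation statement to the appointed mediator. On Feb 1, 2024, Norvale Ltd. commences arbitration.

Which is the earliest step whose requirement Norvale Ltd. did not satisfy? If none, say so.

Step 1: 40 days after Sep 1, 2023 (when the breach is discovered) is Oct 11, 2023; Sep 4, 2023 is within that limit.
Step 2: 7 days after Sep 4, 2023 (when the default notice is delivered) is Sep 11, 2023; Sep 10, 2023 is within that limit.
Step 3: the window is 14–59 days after Sep 10, 2023 (when the itemised statement is provided), so Sep 24, 2023 through Nov 8, 2023; Oct 9, 2023 falls inside that range.
Step 4: the window is 9–24 days after Oct 9, 2023 (when the final cure demand is issued), so Oct 18, 2023 through Nov 2, 2023; Nov 1, 2023 falls inside that range.
Step 5: the earliest permitted date is 16 days after Nov 14, 2023 (end of the 13-day objection period, which began when the termination notice is served on Nov 1, 2023), i.e. Nov 30, 2023; Nov 22, 2023 is 8 days before the earliest permitted date.

Step 5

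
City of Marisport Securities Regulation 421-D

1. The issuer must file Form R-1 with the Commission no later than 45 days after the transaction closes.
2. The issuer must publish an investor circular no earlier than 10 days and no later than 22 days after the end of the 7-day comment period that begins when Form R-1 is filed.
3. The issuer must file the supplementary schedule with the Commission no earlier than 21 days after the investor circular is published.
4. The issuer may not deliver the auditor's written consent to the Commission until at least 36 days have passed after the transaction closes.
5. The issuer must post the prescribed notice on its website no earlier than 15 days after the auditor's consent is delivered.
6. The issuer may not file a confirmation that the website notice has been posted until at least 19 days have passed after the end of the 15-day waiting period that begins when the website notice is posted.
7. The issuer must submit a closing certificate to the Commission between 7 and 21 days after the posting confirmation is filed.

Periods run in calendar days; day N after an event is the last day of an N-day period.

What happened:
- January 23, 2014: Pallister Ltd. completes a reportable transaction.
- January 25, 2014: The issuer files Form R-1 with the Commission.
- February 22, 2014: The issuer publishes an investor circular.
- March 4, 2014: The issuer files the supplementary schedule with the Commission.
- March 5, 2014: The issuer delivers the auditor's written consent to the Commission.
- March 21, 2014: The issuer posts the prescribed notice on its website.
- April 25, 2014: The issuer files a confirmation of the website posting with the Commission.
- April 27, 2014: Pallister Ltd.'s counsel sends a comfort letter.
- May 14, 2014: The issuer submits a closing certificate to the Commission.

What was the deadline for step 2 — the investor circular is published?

Form R-1 is filed on January 25, 2014; the 7-day comment period therefore ends February 1, 2014, and step 2 runs from that date. The window is 10–22 days after February 1, 2014; it closes on February 23, 2014.

February 23, 2014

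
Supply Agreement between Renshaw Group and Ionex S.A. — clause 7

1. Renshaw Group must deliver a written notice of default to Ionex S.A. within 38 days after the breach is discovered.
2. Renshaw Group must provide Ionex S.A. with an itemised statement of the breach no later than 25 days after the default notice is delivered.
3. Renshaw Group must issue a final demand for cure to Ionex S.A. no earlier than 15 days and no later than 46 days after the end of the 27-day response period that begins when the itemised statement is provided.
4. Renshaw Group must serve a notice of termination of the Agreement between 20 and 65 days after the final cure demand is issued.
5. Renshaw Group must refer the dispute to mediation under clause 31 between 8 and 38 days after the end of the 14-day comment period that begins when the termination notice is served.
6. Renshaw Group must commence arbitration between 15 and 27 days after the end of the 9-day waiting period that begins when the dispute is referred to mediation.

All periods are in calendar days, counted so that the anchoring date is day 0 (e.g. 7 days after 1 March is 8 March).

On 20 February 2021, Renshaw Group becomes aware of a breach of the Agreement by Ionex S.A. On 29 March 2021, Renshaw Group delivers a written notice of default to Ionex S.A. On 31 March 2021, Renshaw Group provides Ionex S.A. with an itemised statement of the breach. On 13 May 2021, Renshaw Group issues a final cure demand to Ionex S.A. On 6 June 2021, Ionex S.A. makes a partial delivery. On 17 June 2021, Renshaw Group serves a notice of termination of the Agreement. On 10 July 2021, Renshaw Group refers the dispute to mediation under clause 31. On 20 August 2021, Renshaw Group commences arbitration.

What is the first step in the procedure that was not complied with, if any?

Step 6

Step 1: 38 days after 20 February 2021 (when the breach is discovered) is 30 March 2021; completed 29 March 2021, before the deadline.
Step 2: 25 days after 29 March 2021 (when the default notice is delivered) is 23 April 2021; done 31 March 2021 — timely.
Step 3: the window is 15–46 days after 27 April 2021 (end of the 27-day response period, which began when the itemised statement is provided on 31 March 2021), so 12 May 2021 through 12 June 2021; 13 May 2021 falls inside that range.
Step 4: the window is 20–65 days after 13 May 2021 (when the final cure demand is issued), so 2 June 2021 through 17 July 2021; done 17 June 2021 — within the window.
Step 5: the window is 8–38 days after 1 July 2021 (end of the 14-day comment period, which began when the termination notice is served on 17 June 2021), so 9 July 2021 through 8 August 2021; 10 July 2021 falls inside that range.
Step 6: the window is 15–27 days after 19 July 2021 (end of the 9-day waiting period, which began when the dispute is referred to mediation on 10 July 2021), so 3 August 2021 through 15 August 2021; done 20 August 2021 — 5 days after the window closed.
The analysis stops there.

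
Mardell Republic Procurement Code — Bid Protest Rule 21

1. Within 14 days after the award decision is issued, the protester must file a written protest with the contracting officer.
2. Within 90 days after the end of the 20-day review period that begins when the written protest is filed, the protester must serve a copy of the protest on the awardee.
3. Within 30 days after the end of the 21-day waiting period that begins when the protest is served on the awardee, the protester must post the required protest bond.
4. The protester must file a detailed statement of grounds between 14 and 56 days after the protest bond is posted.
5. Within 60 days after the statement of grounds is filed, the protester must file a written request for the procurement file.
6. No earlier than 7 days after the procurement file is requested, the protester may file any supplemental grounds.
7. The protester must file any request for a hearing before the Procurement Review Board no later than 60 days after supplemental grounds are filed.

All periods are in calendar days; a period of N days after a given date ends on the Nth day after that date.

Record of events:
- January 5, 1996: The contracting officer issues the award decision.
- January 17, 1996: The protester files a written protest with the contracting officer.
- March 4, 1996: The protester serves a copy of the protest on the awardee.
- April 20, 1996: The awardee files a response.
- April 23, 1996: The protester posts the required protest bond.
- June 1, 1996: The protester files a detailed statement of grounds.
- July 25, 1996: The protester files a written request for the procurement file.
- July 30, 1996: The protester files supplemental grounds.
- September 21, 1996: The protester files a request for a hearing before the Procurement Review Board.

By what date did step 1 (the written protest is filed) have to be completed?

Step 1 runs from January 5, 1996, when the award decision is issued. 14 days after January 5, 1996 is January 19, 1996.

January 19, 1996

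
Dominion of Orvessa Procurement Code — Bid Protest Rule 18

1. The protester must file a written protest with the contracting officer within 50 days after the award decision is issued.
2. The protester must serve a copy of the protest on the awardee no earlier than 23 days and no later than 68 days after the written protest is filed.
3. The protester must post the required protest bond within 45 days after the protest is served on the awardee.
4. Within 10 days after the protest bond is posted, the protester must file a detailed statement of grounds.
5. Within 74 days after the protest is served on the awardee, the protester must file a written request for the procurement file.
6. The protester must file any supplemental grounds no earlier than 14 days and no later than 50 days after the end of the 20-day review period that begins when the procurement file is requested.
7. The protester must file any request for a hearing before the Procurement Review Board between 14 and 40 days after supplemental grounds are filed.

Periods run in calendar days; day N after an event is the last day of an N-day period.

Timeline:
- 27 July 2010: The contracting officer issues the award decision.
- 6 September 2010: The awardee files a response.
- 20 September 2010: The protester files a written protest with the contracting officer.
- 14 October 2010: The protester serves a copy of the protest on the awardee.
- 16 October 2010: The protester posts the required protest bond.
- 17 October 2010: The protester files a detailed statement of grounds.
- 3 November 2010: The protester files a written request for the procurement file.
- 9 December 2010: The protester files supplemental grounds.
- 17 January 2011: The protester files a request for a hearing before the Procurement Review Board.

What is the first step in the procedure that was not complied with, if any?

Step 1

Step 1: 50 days after 27 July 2010 (when the award decision is issued) is 15 September 2010; not done until 20 September 2010, 5 days after the deadline.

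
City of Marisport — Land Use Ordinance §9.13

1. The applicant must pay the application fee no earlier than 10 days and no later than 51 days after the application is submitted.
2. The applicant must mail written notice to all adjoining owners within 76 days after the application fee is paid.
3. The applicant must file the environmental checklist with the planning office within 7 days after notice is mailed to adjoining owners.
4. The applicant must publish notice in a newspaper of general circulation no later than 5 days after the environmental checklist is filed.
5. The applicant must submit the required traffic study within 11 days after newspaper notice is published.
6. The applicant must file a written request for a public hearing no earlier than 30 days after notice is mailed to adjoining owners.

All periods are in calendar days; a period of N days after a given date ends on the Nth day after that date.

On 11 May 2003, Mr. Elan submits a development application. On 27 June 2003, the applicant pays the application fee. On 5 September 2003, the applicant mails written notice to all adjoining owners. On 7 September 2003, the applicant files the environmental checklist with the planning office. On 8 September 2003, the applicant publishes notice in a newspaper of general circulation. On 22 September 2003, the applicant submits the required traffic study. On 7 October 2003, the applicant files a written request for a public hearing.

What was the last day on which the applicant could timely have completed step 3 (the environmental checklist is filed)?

12 September 2003

Step 3 runs from 5 September 2003, when notice is mailed to adjoining owners. 7 days after 5 September 2003 is 12 September 2003.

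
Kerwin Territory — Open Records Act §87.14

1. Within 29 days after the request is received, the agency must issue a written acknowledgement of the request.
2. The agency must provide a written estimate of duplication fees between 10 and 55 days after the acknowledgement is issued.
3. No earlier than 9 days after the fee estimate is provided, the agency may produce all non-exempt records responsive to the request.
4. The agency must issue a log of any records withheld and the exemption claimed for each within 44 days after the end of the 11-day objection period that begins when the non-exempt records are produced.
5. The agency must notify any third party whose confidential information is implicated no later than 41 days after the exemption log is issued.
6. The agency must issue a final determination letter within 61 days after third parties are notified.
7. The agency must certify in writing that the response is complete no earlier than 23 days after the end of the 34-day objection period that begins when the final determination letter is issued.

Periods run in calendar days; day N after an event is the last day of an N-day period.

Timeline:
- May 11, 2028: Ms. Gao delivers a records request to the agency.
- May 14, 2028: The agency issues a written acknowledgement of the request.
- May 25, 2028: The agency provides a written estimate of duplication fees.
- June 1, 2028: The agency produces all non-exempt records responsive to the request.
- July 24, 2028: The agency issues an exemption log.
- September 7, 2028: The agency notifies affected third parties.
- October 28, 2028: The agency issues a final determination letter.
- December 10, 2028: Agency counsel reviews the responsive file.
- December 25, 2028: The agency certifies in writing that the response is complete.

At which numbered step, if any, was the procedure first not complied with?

Step 1: 29 days after May 11, 2028 (when the request is received) is June 9, 2028; May 14, 2028 is within that limit.
Step 2: the window is 10–55 days after May 14, 2028 (when the acknowledgement is issued), so May 24, 2028 through July 8, 2028; done May 25, 2028 — within the window.
Step 3: the earliest permitted date is 9 days after May 25, 2028 (when the fee estimate is provided), i.e. June 3, 2028; done June 1, 2028 — 2 days too early.
The procedure was therefore not followed at step 3.

Step 3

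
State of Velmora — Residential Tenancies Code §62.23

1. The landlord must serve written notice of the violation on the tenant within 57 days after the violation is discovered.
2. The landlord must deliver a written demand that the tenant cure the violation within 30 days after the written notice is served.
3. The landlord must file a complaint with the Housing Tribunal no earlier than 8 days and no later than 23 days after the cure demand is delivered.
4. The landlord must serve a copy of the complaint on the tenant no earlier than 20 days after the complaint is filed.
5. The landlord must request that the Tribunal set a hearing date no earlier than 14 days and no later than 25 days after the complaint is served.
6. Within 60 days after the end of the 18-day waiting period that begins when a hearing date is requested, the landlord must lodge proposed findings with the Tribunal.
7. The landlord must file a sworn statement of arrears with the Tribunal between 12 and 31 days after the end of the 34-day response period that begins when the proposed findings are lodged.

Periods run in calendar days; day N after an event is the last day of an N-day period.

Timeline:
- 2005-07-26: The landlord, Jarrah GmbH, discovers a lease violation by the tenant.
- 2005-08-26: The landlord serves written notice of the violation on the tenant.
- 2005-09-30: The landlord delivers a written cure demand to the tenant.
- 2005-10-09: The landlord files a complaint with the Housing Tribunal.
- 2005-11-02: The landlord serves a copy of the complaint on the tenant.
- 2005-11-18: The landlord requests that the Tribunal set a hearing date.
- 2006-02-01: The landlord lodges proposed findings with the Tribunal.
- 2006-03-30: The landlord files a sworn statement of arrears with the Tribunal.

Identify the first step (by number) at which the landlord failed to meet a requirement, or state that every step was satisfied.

Step 1: 57 days after 2005-07-26 (when the violation is discovered) is 2005-09-21; completed 2005-08-26, before the deadline.
Step 2: 30 days after 2005-08-26 (when the written notice is served) is 2005-09-25; done 2005-09-30 — 5 days late.
That is the first point of non-compliance.

Step 2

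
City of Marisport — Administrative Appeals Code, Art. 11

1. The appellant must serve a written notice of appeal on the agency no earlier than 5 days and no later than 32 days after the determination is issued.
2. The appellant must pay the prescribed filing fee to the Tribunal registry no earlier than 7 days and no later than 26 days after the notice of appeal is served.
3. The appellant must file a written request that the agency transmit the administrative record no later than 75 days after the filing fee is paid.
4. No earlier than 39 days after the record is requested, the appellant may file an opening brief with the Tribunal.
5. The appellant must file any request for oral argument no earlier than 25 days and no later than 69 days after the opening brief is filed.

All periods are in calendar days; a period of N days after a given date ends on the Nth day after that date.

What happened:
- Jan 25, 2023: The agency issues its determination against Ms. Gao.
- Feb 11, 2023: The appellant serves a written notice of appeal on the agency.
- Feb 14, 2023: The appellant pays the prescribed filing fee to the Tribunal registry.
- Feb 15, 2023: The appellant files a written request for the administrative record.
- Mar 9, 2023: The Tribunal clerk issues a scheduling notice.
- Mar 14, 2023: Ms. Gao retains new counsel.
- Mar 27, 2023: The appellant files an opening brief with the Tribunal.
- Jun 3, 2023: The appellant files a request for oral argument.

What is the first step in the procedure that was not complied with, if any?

Step 2

Step 1: the window is 5–32 days after Jan 25, 2023 (when the determination is issued), so Jan 30, 2023 through Feb 26, 2023; Feb 11, 2023 falls inside that range.
Step 2: the window is 7–26 days after Feb 11, 2023 (when the notice of appeal is served), so Feb 18, 2023 through Mar 9, 2023; Feb 14, 2023 is 4 days too early.
That is the first point of non-compliance.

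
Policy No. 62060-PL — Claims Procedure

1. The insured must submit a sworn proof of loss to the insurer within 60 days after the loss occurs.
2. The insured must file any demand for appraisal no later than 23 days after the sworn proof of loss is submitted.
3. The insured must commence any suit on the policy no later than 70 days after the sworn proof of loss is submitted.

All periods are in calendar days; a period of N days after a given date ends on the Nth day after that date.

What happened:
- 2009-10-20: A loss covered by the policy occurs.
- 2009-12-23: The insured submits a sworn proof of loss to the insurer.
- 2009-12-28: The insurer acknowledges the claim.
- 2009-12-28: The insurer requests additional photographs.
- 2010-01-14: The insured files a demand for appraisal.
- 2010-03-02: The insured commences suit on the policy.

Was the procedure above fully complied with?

No

Step 1: 60 days after 2009-10-20 (when the loss occurs) is 2009-12-19; done 2009-12-23 — 4 days late.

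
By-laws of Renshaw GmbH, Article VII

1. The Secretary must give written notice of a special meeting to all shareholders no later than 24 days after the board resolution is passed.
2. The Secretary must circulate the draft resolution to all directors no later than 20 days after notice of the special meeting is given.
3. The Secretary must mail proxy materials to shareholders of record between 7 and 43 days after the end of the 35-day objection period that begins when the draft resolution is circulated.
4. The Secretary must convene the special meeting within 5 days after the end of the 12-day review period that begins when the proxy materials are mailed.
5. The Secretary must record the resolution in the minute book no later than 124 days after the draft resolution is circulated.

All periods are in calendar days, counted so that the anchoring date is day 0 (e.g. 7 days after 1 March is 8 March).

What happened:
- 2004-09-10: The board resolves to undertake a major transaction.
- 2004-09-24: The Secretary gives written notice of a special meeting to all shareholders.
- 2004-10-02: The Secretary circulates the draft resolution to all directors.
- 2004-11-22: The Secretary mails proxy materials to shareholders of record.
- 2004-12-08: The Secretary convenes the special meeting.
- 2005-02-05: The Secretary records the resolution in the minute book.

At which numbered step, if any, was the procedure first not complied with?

Step 5

Step 1: 24 days after 2004-09-10 (when the board resolution is passed) is 2004-10-04; done 2004-09-24 — timely.
Step 2: 20 days after 2004-09-24 (when notice of the special meeting is given) is 2004-10-14; done 2004-10-02 — timely.
Step 3: the window is 7–43 days after 2004-11-06 (end of the 35-day objection period, which began when the draft resolution is circulated on 2004-10-02), so 2004-11-13 through 2004-12-19; 2004-11-22 falls inside that range.
Step 4: 5 days after 2004-12-04 (end of the 12-day review period, which began when the proxy materials are mailed on 2004-11-22) is 2004-12-09; done 2004-12-08 — timely.
Step 5: 124 days after 2004-10-02 (when the draft resolution is circulated) is 2005-02-03; not done until 2005-02-05, 2 days after the deadline.
The procedure was therefore not followed at step 5.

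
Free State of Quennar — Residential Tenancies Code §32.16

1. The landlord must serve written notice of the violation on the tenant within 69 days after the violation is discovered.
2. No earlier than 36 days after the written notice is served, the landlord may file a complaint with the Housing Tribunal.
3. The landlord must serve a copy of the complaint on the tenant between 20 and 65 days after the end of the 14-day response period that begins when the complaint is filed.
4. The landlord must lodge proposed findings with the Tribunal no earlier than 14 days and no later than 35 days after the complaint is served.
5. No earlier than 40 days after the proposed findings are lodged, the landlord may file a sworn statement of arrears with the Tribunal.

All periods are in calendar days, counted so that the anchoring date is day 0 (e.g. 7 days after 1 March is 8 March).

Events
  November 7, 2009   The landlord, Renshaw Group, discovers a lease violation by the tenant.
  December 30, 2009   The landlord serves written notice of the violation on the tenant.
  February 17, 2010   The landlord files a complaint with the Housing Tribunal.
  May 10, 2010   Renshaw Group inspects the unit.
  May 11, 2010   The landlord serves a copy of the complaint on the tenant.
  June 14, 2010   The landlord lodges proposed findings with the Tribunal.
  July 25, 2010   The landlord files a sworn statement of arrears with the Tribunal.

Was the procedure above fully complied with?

Step 1 — counting 69 days from November 7, 2009 (when the violation is discovered) gives a deadline of January 15, 2010; December 30, 2009 is within that limit.
Step 2 — must wait 36 days from December 30, 2009 (when the written notice is served), so not before February 4, 2010; done February 17, 2010 — permitted.
Step 3 — 20 and 65 days from March 3, 2010 (end of the 14-day response period, which began when the complaint is filed on February 17, 2010) are March 23, 2010 and May 7, 2010 respectively; done May 11, 2010 — 4 days after the window closed.

No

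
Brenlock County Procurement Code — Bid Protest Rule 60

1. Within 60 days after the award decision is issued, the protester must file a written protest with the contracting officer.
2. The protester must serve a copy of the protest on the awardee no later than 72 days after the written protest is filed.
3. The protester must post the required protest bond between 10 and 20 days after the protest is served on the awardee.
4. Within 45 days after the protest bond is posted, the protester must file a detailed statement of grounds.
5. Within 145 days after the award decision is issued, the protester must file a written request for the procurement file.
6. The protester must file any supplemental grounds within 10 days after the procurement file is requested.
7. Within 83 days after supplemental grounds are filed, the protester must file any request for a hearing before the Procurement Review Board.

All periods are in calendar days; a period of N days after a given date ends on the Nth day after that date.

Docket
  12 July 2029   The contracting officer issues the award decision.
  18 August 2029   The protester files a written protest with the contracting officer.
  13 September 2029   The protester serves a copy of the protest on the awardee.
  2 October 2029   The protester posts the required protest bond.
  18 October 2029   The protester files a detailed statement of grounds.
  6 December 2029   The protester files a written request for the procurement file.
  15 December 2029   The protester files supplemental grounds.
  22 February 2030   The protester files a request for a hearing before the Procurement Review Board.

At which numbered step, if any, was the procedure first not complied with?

Step 5

Step 1: 60 days after 12 July 2029 (when the award decision is issued) is 10 September 2029; done 18 August 2029 — timely.
Step 2: 72 days after 18 August 2029 (when the written protest is filed) is 29 October 2029; done 13 September 2029 — timely.
Step 3: the window is 10–20 days after 13 September 2029 (when the protest is served on the awardee), so 23 September 2029 through 3 October 2029; done 2 October 2029 — within the window.
Step 4: 45 days after 2 October 2029 (when the protest bond is posted) is 16 November 2029; done 18 October 2029 — timely.
Step 5: 145 days after 12 July 2029 (when the award decision is issued) is 4 December 2029; 6 December 2029 misses that deadline by 2 days.
The procedure was therefore not followed at step 5.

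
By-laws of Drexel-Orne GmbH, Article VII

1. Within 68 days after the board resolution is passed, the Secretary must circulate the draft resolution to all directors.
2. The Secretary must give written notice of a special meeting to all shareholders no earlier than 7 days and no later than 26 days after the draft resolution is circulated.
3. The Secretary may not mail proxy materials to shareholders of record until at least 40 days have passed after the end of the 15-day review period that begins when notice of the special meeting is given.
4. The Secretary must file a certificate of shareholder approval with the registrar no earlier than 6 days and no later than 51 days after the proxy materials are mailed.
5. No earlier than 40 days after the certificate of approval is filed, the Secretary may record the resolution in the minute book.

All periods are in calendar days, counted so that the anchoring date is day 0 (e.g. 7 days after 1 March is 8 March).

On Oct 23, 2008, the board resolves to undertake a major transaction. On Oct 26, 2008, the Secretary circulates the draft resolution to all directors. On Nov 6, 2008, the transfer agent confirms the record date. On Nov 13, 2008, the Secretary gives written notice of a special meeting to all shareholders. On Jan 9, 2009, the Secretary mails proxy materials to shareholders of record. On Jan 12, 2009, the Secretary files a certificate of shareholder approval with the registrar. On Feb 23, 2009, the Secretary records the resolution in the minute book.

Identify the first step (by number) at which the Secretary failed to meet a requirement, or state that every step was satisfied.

Step 4

Step 1: 68 days after Oct 23, 2008 (when the board resolution is passed) is Dec 30, 2008; completed Oct 26, 2008, before the deadline.
Step 2: the window is 7–26 days after Oct 26, 2008 (when the draft resolution is circulated), so Nov 2, 2008 through Nov 21, 2008; done Nov 13, 2008, which is between those dates.
Step 3: the earliest permitted date is 40 days after Nov 28, 2008 (end of the 15-day review period, which began when notice of the special meeting is given on Nov 13, 2008), i.e. Jan 7, 2009; done Jan 9, 2009, after the minimum wait.
Step 4: the window is 6–51 days after Jan 9, 2009 (when the proxy materials are mailed), so Jan 15, 2009 through Mar 1, 2009; done Jan 12, 2009 — 3 days before the window opened.
No need to go further; step 4 was not satisfied.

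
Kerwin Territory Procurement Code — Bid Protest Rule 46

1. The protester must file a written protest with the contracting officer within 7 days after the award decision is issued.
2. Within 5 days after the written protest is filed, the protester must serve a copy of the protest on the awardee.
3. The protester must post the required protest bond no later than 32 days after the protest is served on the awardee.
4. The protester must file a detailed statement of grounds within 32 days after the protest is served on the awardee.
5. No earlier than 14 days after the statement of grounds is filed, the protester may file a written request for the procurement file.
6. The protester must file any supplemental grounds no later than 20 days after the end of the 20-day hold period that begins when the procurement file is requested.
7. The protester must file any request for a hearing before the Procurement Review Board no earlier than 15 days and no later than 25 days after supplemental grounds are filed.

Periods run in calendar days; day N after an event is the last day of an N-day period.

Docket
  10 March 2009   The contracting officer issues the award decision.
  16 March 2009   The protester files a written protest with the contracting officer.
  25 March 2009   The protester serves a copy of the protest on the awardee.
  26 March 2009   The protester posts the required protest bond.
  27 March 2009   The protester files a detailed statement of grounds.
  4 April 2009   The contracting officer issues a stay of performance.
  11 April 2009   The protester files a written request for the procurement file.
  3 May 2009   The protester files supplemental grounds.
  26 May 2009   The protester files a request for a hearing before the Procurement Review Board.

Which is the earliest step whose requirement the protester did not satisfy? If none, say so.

Step 1: 7 days after 10 March 2009 (when the award decision is issued) is 17 March 2009; done 16 March 2009 — timely.
Step 2: 5 days after 16 March 2009 (when the written protest is filed) is 21 March 2009; 25 March 2009 misses that deadline by 4 days.
No need to go further; step 2 was not satisfied.

Step 2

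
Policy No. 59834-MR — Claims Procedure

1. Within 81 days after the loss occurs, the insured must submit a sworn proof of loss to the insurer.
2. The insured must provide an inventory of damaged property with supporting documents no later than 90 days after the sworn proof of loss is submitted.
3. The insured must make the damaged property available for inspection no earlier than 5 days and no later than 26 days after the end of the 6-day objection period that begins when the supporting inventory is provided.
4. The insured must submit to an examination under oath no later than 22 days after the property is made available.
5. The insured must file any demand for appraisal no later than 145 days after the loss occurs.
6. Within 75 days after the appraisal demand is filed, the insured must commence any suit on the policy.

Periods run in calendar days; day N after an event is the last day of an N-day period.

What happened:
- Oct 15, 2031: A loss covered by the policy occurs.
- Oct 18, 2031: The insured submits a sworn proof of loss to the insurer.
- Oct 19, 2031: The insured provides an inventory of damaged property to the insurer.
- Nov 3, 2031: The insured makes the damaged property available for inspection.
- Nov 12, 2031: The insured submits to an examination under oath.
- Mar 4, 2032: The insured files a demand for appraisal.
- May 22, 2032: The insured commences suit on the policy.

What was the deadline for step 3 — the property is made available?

Nov 20, 2031

The supporting inventory is provided on Oct 19, 2031; the 6-day objection period therefore ends Oct 25, 2031, and step 3 runs from that date. The window is 5–26 days after Oct 25, 2031; it closes on Nov 20, 2031.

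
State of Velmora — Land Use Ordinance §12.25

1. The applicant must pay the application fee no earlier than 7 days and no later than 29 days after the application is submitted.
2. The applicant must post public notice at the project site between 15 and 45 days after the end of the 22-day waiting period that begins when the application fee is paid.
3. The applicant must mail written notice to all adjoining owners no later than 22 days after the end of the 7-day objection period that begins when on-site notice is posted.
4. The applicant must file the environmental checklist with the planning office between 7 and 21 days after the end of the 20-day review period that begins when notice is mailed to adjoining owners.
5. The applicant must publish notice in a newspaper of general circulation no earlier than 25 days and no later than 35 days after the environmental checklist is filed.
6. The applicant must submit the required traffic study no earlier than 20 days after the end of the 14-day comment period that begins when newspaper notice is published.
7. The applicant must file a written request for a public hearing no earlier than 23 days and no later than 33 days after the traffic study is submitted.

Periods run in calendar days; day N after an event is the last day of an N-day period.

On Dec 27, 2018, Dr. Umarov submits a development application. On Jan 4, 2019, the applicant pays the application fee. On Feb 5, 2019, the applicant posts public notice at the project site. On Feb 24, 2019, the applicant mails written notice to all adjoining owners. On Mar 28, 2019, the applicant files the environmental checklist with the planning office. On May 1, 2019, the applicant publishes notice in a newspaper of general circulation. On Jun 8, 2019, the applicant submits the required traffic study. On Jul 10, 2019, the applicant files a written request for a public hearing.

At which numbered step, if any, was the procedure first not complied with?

(1) the permitted window runs from Dec 27, 2018 + 7 = Jan 3, 2019 to Dec 27, 2018 + 29 = Jan 25, 2019; done Jan 4, 2019, which is between those dates.
(2) the permitted window runs from Jan 26, 2019 + 15 = Feb 10, 2019 to Jan 26, 2019 + 45 = Mar 12, 2019; Feb 5, 2019 is 5 days too early.
The analysis stops there.

Step 2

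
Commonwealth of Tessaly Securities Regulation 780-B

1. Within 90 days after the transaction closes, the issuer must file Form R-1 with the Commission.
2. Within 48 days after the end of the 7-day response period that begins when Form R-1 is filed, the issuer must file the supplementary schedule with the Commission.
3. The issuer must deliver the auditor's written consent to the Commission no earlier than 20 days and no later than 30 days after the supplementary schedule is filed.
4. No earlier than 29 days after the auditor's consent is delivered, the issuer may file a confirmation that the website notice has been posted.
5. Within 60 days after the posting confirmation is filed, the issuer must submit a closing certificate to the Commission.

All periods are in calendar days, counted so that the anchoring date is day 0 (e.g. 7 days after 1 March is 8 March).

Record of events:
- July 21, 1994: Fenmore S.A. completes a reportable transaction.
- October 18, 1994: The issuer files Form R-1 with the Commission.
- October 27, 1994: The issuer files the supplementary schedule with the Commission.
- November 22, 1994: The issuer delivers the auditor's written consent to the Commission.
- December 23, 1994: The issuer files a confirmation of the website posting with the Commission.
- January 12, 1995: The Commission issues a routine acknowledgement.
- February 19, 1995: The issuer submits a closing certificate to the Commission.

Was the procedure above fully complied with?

Yes

Step 1: 90 days after July 21, 1994 (when the transaction closes) is October 19, 1994; October 18, 1994 is within that limit.
Step 2: 48 days after October 25, 1994 (end of the 7-day response period, which began when Form R-1 is filed on October 18, 1994) is December 12, 1994; October 27, 1994 is within that limit.
Step 3: the window is 20–30 days after October 27, 1994 (when the supplementary schedule is filed), so November 16, 1994 through November 26, 1994; November 22, 1994 falls inside that range.
Step 4: the earliest permitted date is 29 days after November 22, 1994 (when the auditor's consent is delivered), i.e. December 21, 1994; December 23, 1994 is on or after that date.
Step 5: 60 days after December 23, 1994 (when the posting confirmation is filed) is February 21, 1995; done February 19, 1995 — timely.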